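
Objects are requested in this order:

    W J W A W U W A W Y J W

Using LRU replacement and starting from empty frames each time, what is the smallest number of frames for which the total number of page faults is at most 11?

f=1: 12 faults
f=2: 8 faults
f=3: 6 faults
f=4: 6 faults
f=5: 5 faults
Smallest f with faults ≤ 11 is 2.

2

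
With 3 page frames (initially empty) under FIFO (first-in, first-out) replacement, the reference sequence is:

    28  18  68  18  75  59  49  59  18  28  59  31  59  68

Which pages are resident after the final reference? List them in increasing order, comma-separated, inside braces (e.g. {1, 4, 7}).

28 → miss, frames [28]
18 → miss, frames [28, 18]
68 → miss, frames [28, 18, 68]
18 → hit
75 → miss, evict 28, frames [18, 68, 75]
59 → miss, evict 18, frames [68, 75, 59]
49 → miss, evict 68, frames [75, 59, 49]
59 → hit
18 → miss, evict 75, frames [59, 49, 18]
28 → miss, evict 59, frames [49, 18, 28]
59 → miss, evict 49, frames [18, 28, 59]
31 → miss, evict 18, frames [28, 59, 31]
59 → hit
68 → miss, evict 28, frames [59, 31, 68]

{31, 59, 68}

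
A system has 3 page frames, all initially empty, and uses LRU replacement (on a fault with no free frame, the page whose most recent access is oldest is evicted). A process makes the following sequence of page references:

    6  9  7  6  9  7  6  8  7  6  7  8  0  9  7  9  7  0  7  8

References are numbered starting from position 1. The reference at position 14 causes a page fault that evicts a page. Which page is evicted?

7

pos 1: 6 → fault, frames (6)
pos 2: 9 → fault, frames (6 9)
pos 3: 7 → fault, frames (6 9 7)
pos 4: 6 → hit
pos 5: 9 → hit
pos 6: 7 → hit
pos 7: 6 → hit
pos 8: 8 → fault, evict 9, frames (7 6 8)
pos 9: 7 → hit
pos 10: 6 → hit
pos 11: 7 → hit
pos 12: 8 → hit
pos 13: 0 → fault, evict 6, frames (7 8 0)
pos 14: 9 → fault, evict 7, frames (8 0 9)
At position 14, page 7 is evicted.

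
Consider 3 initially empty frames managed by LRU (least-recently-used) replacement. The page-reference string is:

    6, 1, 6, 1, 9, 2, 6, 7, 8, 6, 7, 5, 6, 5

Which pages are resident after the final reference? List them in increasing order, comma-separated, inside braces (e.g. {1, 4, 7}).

{5, 6, 7}

6 → miss, frames (6)
1 → miss, frames (6 1)
6 → hit
1 → hit
9 → miss, frames (6 1 9)
2 → miss, evict 6, frames (1 9 2)
6 → miss, evict 1, frames (9 2 6)
7 → miss, evict 9, frames (2 6 7)
8 → miss, evict 2, frames (6 7 8)
6 → hit
7 → hit
5 → miss, evict 8, frames (6 7 5)
6 → hit
5 → hit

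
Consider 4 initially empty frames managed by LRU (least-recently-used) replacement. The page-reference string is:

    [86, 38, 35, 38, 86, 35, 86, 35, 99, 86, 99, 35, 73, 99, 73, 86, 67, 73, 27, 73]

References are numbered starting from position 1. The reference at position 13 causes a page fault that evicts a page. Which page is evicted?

pos 1: 86 -> fault, frames {86}
pos 2: 38 -> fault, frames {86,38}
pos 3: 35 -> fault, frames {86,38,35}
pos 4: 38 -> hit
pos 5: 86 -> hit
pos 6: 35 -> hit
pos 7: 86 -> hit
pos 8: 35 -> hit
pos 9: 99 -> fault, frames {38,86,35,99}
pos 10: 86 -> hit
pos 11: 99 -> hit
pos 12: 35 -> hit
pos 13: 73 -> fault, evict 38, frames {86,99,35,73}
At position 13, page 38 is evicted.

38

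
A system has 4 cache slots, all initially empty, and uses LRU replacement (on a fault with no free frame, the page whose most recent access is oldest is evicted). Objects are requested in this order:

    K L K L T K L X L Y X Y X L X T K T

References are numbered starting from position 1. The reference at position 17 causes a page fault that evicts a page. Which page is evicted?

Y

pos 1: K → fault, frames (K)
pos 2: L → fault, frames (K L)
pos 3: K → hit
pos 4: L → hit
pos 5: T → fault, frames (K L T)
pos 6: K → hit
pos 7: L → hit
pos 8: X → fault, frames (T K L X)
pos 9: L → hit
pos 10: Y → fault, evict T, frames (K X L Y)
pos 11: X → hit
pos 12: Y → hit
pos 13: X → hit
pos 14: L → hit
pos 15: X → hit
pos 16: T → fault, evict K, frames (Y L X T)
pos 17: K → fault, evict Y, frames (L X T K)
At position 17, page Y is evicted.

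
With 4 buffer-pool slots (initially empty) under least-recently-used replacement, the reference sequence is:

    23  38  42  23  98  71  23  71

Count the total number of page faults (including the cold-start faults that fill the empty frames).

5

23 -> miss, frames (23)
38 -> miss, frames (23 38)
42 -> miss, frames (23 38 42)
23 -> hit
98 -> miss, frames (38 42 23 98)
71 -> miss, evict 38, frames (42 23 98 71)
23 -> hit
71 -> hit
Page faults: 5.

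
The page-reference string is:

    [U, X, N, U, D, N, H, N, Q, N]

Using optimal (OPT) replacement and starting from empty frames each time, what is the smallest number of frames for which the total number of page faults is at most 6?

2

f=1: 10 faults
f=2: 6 faults
f=3: 6 faults
f=4: 6 faults
f=5: 6 faults
f=6: 6 faults
Smallest f with faults ≤ 6 is 2.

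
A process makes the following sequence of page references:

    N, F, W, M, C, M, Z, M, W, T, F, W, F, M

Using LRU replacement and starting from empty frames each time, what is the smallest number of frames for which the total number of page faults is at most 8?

f=1: 14 faults
f=2: 11 faults
f=3: 10 faults
f=4: 8 faults
f=5: 8 faults
f=6: 7 faults
f=7: 7 faults
Smallest f with faults ≤ 8 is 4.

4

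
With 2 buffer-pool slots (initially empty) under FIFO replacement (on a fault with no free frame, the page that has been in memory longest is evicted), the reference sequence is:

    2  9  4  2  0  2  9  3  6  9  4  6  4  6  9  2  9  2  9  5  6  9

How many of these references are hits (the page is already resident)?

2 → miss, frames (2)
9 → miss, frames (2 9)
4 → miss, evict 2, frames (9 4)
2 → miss, evict 9, frames (4 2)
0 → miss, evict 4, frames (2 0)
2 → hit
9 → miss, evict 2, frames (0 9)
3 → miss, evict 0, frames (9 3)
6 → miss, evict 9, frames (3 6)
9 → miss, evict 3, frames (6 9)
4 → miss, evict 6, frames (9 4)
6 → miss, evict 9, frames (4 6)
4 → hit
6 → hit
9 → miss, evict 4, frames (6 9)
2 → miss, evict 6, frames (9 2)
9 → hit
2 → hit
9 → hit
5 → miss, evict 9, frames (2 5)
6 → miss, evict 2, frames (5 6)
9 → miss, evict 5, frames (6 9)
Hits: 6.

6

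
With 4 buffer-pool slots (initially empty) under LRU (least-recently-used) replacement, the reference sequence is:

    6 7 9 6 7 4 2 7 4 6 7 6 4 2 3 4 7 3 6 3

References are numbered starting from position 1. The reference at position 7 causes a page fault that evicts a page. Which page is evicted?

pos 1: 6: miss, frames {6}
pos 2: 7: miss, frames {6,7}
pos 3: 9: miss, frames {6,7,9}
pos 4: 6: hit
pos 5: 7: hit
pos 6: 4: miss, frames {9,6,7,4}
pos 7: 2: miss, evict 9, frames {6,7,4,2}
At position 7, page 9 is evicted.

9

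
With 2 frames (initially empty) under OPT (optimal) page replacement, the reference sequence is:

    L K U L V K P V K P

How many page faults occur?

7

L: fault, frames [L]
K: fault, frames [L, K]
U: fault, evict K, frames [L, U]
L: hit
V: fault, evict U, frames [L, V]
K: fault, evict L, frames [V, K]
P: fault, evict K, frames [V, P]
V: hit
K: fault, evict V, frames [P, K]
P: hit
Page faults: 7.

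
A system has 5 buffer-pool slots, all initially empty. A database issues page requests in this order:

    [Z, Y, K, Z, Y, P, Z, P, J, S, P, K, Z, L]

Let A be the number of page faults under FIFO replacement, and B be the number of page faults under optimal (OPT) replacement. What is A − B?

Under FIFO: F F F . . F . . F F . . F F → 8 faults.
Under OPT: F F F . . F . . F F . . . F → 7 faults.
A − B = 8 − 7 = 1.

1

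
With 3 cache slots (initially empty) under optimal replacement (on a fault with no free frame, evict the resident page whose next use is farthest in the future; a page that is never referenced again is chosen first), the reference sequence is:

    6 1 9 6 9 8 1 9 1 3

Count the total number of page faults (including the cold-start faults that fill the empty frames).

5

6 -> fault, frames (6)
1 -> fault, frames (6 1)
9 -> fault, frames (6 1 9)
6 -> hit
9 -> hit
8 -> fault, evict 6, frames (1 9 8)
1 -> hit
9 -> hit
1 -> hit
3 -> fault, evict 8, frames (1 9 3)
Page faults: 5.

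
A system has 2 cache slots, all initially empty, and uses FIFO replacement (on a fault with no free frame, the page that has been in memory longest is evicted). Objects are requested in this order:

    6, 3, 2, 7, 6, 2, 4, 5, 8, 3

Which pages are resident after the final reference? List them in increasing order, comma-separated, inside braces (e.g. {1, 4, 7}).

6 -> miss, frames [6]
3 -> miss, frames [6, 3]
2 -> miss, evict 6, frames [3, 2]
7 -> miss, evict 3, frames [2, 7]
6 -> miss, evict 2, frames [7, 6]
2 -> miss, evict 7, frames [6, 2]
4 -> miss, evict 6, frames [2, 4]
5 -> miss, evict 2, frames [4, 5]
8 -> miss, evict 4, frames [5, 8]
3 -> miss, evict 5, frames [8, 3]

{3, 8}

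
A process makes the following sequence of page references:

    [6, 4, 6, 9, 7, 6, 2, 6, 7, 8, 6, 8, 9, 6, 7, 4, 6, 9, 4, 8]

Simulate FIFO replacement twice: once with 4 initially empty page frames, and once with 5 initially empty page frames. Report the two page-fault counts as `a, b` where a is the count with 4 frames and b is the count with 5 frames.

12, 9

4 frames: F F . F F . F F . F . . F . F F F . . F → 12 faults.
5 frames: F F . F F . F . . F F . . . . F . F . . → 9 faults.
9 < 12: adding a frame reduced faults, as is typical.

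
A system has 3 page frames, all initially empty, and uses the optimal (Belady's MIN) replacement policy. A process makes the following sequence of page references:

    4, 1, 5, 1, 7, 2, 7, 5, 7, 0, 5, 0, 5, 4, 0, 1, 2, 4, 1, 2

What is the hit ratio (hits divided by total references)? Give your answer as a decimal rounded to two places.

4 → fault, frames {4}
1 → fault, frames {4,1}
5 → fault, frames {4,1,5}
1 → hit
7 → fault, evict 1, frames {4,5,7}
2 → fault, evict 4, frames {5,7,2}
7 → hit
5 → hit
7 → hit
0 → fault, evict 7, frames {5,2,0}
5 → hit
0 → hit
5 → hit
4 → fault, evict 5, frames {2,0,4}
0 → hit
1 → fault, evict 0, frames {2,4,1}
2 → hit
4 → hit
1 → hit
2 → hit
Hits: 12 of 20 references → 12/20 = 0.6000.

0.60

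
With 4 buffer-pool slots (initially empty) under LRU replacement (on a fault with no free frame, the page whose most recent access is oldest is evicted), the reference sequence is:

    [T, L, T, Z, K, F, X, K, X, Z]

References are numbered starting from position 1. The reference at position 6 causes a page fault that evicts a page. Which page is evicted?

L

pos 1: T -> miss, frames [T]
pos 2: L -> miss, frames [T, L]
pos 3: T -> hit
pos 4: Z -> miss, frames [L, T, Z]
pos 5: K -> miss, frames [L, T, Z, K]
pos 6: F -> miss, evict L, frames [T, Z, K, F]
At position 6, page L is evicted.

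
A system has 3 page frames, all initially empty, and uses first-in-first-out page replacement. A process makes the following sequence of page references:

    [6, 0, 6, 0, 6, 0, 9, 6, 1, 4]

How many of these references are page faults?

6: miss, frames (6)
0: miss, frames (6 0)
6: hit
0: hit
6: hit
0: hit
9: miss, frames (6 0 9)
6: hit
1: miss, evict 6, frames (0 9 1)
4: miss, evict 0, frames (9 1 4)
Page faults: 5.

5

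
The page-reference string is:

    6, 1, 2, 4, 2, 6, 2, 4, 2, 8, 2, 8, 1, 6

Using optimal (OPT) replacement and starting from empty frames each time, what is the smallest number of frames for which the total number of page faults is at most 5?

4

f=1: 14 faults
f=2: 9 faults
f=3: 6 faults
f=4: 5 faults
f=5: 5 faults
Smallest f with faults ≤ 5 is 4.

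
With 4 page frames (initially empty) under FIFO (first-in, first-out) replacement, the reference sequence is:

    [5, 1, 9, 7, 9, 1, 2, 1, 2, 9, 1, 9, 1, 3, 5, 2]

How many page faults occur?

7

5 → miss, frames {5}
1 → miss, frames {5,1}
9 → miss, frames {5,1,9}
7 → miss, frames {5,1,9,7}
9 → hit
1 → hit
2 → miss, evict 5, frames {1,9,7,2}
1 → hit
2 → hit
9 → hit
1 → hit
9 → hit
1 → hit
3 → miss, evict 1, frames {9,7,2,3}
5 → miss, evict 9, frames {7,2,3,5}
2 → hit
Page faults: 7.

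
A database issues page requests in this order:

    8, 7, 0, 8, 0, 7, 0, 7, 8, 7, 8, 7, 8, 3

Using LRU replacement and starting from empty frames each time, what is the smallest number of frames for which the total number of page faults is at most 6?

f=1: 14 faults
f=2: 7 faults
f=3: 4 faults
f=4: 4 faults
Smallest f with faults ≤ 6 is 3.

3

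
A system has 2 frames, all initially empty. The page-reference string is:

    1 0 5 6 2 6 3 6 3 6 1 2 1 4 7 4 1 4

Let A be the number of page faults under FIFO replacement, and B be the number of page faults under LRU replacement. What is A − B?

2

Under FIFO: F F F F F . F F . . F F . F F . F F → 13 faults.
Under LRU: F F F F F . F . . . F F . F F . F . → 11 faults.
A − B = 13 − 11 = 2.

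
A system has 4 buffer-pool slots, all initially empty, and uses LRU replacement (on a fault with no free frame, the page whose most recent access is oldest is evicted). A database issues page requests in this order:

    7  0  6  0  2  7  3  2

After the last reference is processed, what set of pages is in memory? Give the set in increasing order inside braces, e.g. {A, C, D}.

{0, 2, 3, 7}

7: miss, frames [7]
0: miss, frames [7, 0]
6: miss, frames [7, 0, 6]
0: hit
2: miss, frames [7, 6, 0, 2]
7: hit
3: miss, evict 6, frames [0, 2, 7, 3]
2: hit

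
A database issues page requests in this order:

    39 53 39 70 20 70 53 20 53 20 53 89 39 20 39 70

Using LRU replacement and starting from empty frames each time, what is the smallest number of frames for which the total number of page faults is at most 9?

3

f=1: 16 faults
f=2: 10 faults
f=3: 9 faults
f=4: 7 faults
f=5: 5 faults
Smallest f with faults ≤ 9 is 3.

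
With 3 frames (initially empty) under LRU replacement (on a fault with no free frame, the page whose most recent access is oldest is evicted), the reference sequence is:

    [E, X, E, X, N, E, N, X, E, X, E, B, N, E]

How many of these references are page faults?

5

E → miss, frames [E]
X → miss, frames [E, X]
E → hit
X → hit
N → miss, frames [E, X, N]
E → hit
N → hit
X → hit
E → hit
X → hit
E → hit
B → miss, evict N, frames [X, E, B]
N → miss, evict X, frames [E, B, N]
E → hit
Page faults: 5.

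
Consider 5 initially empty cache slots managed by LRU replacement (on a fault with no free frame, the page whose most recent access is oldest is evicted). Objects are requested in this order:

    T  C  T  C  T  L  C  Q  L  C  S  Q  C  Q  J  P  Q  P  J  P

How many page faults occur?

T -> miss, frames [T]
C -> miss, frames [T, C]
T -> hit
C -> hit
T -> hit
L -> miss, frames [C, T, L]
C -> hit
Q -> miss, frames [T, L, C, Q]
L -> hit
C -> hit
S -> miss, frames [T, Q, L, C, S]
Q -> hit
C -> hit
Q -> hit
J -> miss, evict T, frames [L, S, C, Q, J]
P -> miss, evict L, frames [S, C, Q, J, P]
Q -> hit
P -> hit
J -> hit
P -> hit
Page faults: 7.

7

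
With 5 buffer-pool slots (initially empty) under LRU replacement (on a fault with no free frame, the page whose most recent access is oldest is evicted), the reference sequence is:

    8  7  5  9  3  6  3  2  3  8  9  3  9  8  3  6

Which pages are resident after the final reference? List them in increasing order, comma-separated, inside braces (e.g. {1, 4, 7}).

{2, 3, 6, 8, 9}

8: miss, frames (8)
7: miss, frames (8 7)
5: miss, frames (8 7 5)
9: miss, frames (8 7 5 9)
3: miss, frames (8 7 5 9 3)
6: miss, evict 8, frames (7 5 9 3 6)
3: hit
2: miss, evict 7, frames (5 9 6 3 2)
3: hit
8: miss, evict 5, frames (9 6 2 3 8)
9: hit
3: hit
9: hit
8: hit
3: hit
6: hit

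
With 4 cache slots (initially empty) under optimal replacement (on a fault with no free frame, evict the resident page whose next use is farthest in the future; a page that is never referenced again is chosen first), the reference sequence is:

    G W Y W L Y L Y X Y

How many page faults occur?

G -> fault, frames {G}
W -> fault, frames {G,W}
Y -> fault, frames {G,W,Y}
W -> hit
L -> fault, frames {G,W,Y,L}
Y -> hit
L -> hit
Y -> hit
X -> fault, evict L, frames {G,W,Y,X}
Y -> hit
Page faults: 5.

5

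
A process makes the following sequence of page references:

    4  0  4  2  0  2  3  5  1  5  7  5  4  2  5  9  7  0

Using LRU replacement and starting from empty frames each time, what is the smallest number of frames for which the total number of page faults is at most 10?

f=1: 18 faults
f=2: 14 faults
f=3: 12 faults
f=4: 12 faults
f=5: 11 faults
f=6: 10 faults
f=7: 9 faults
f=8: 8 faults
Smallest f with faults ≤ 10 is 6.

6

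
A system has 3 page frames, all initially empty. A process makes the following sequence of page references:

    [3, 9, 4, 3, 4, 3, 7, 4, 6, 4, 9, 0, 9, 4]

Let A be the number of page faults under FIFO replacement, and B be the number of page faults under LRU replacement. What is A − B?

Under FIFO: F F F . . . F . F . F F . F → 8 faults.
Under LRU: F F F . . . F . F . F F . . → 7 faults.
A − B = 8 − 7 = 1.

1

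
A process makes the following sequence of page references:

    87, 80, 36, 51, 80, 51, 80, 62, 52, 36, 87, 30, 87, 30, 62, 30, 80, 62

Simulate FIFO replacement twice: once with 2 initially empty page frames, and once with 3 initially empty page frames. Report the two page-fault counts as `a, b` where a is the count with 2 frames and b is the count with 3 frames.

12, 11

2 frames: F F F F F . . F F F F F . . F . F . → 12 faults.
3 frames: F F F F . . . F F F F F . . F . F . → 11 faults.
11 < 12: adding a frame reduced faults, as is typical.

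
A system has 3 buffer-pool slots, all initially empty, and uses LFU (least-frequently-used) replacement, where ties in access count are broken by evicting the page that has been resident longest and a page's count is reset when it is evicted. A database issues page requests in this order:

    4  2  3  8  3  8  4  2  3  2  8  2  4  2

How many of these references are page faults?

7

4: miss, frames {4}
2: miss, frames {4,2}
3: miss, frames {4,2,3}
8: miss, evict 4, frames {2,3,8}
3: hit
8: hit
4: miss, evict 2, frames {3,8,4}
2: miss, evict 4, frames {3,8,2}
3: hit
2: hit
8: hit
2: hit
4: miss, evict 3, frames {8,2,4}
2: hit
Page faults: 7.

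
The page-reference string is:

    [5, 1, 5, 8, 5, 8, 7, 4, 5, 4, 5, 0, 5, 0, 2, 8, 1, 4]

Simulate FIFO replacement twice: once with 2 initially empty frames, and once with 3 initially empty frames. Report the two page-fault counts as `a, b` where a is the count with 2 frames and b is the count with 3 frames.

2 frames: F F . F F . F F F . . F . . F F F F → 12 faults.
3 frames: F F . F . . F F F . . F . . F F F F → 11 faults.
11 < 12: adding a frame reduced faults, as is typical.

12, 11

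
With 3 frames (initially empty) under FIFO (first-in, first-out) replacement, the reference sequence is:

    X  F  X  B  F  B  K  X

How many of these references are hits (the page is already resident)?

X → fault, frames [X]
F → fault, frames [X, F]
X → hit
B → fault, frames [X, F, B]
F → hit
B → hit
K → fault, evict X, frames [F, B, K]
X → fault, evict F, frames [B, K, X]
Hits: 3.

3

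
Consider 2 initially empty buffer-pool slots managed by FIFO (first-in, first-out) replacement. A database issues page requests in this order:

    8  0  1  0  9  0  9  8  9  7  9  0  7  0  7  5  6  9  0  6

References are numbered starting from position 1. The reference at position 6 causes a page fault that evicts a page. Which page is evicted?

pos 1: 8 → fault, frames {8}
pos 2: 0 → fault, frames {8,0}
pos 3: 1 → fault, evict 8, frames {0,1}
pos 4: 0 → hit
pos 5: 9 → fault, evict 0, frames {1,9}
pos 6: 0 → fault, evict 1, frames {9,0}
At position 6, page 1 is evicted.

1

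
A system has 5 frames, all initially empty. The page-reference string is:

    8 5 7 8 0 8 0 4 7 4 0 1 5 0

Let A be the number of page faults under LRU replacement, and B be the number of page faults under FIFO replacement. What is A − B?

Under LRU: F F F . F . . F . . . F F . → 7 faults.
Under FIFO: F F F . F . . F . . . F . . → 6 faults.
A − B = 7 − 6 = 1.

1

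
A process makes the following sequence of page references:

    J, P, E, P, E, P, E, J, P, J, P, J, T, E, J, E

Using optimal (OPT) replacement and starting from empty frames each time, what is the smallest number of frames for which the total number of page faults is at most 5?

f=1: 16 faults
f=2: 6 faults
f=3: 4 faults
f=4: 4 faults
Smallest f with faults ≤ 5 is 3.

3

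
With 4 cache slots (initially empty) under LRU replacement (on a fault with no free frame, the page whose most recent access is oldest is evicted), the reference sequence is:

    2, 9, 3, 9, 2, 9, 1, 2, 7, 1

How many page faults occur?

5

2: miss, frames [2]
9: miss, frames [2, 9]
3: miss, frames [2, 9, 3]
9: hit
2: hit
9: hit
1: miss, frames [3, 2, 9, 1]
2: hit
7: miss, evict 3, frames [9, 1, 2, 7]
1: hit
Page faults: 5.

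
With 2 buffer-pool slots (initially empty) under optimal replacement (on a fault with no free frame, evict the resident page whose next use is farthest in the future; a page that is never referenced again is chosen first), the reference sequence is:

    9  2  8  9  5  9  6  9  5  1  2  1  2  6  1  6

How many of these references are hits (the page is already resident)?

9 -> fault, frames {9}
2 -> fault, frames {9,2}
8 -> fault, evict 2, frames {9,8}
9 -> hit
5 -> fault, evict 8, frames {9,5}
9 -> hit
6 -> fault, evict 5, frames {9,6}
9 -> hit
5 -> fault, evict 9, frames {6,5}
1 -> fault, evict 5, frames {6,1}
2 -> fault, evict 6, frames {1,2}
1 -> hit
2 -> hit
6 -> fault, evict 2, frames {1,6}
1 -> hit
6 -> hit
Hits: 7.

7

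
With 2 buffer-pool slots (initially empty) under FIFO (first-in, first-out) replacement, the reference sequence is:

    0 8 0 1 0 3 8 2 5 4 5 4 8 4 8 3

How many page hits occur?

5

0 → miss, frames {0}
8 → miss, frames {0,8}
0 → hit
1 → miss, evict 0, frames {8,1}
0 → miss, evict 8, frames {1,0}
3 → miss, evict 1, frames {0,3}
8 → miss, evict 0, frames {3,8}
2 → miss, evict 3, frames {8,2}
5 → miss, evict 8, frames {2,5}
4 → miss, evict 2, frames {5,4}
5 → hit
4 → hit
8 → miss, evict 5, frames {4,8}
4 → hit
8 → hit
3 → miss, evict 4, frames {8,3}
Hits: 5.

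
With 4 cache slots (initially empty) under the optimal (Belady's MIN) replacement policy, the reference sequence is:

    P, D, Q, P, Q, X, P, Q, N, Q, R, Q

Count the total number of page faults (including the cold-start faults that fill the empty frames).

P -> fault, frames {P}
D -> fault, frames {P,D}
Q -> fault, frames {P,D,Q}
P -> hit
Q -> hit
X -> fault, frames {P,D,Q,X}
P -> hit
Q -> hit
N -> fault, evict X, frames {P,D,Q,N}
Q -> hit
R -> fault, evict N, frames {P,D,Q,R}
Q -> hit
Page faults: 6.

6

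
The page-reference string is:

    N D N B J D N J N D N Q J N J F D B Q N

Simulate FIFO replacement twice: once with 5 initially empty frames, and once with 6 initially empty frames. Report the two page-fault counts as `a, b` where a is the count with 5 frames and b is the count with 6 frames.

5 frames: F F . F F . . . . . . F . . . F . . . F → 7 faults.
6 frames: F F . F F . . . . . . F . . . F . . . . → 6 faults.
6 < 7: adding a frame reduced faults, as is typical.

7, 6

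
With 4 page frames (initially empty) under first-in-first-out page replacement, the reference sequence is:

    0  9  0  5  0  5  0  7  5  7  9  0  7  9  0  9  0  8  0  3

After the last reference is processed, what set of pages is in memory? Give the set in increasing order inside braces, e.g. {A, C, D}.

{0, 3, 7, 8}

0: miss, frames [0]
9: miss, frames [0, 9]
0: hit
5: miss, frames [0, 9, 5]
0: hit
5: hit
0: hit
7: miss, frames [0, 9, 5, 7]
5: hit
7: hit
9: hit
0: hit
7: hit
9: hit
0: hit
9: hit
0: hit
8: miss, evict 0, frames [9, 5, 7, 8]
0: miss, evict 9, frames [5, 7, 8, 0]
3: miss, evict 5, frames [7, 8, 0, 3]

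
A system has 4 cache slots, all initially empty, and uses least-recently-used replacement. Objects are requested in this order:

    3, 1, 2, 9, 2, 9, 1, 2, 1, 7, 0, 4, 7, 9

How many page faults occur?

8

3 -> fault, frames (3)
1 -> fault, frames (3 1)
2 -> fault, frames (3 1 2)
9 -> fault, frames (3 1 2 9)
2 -> hit
9 -> hit
1 -> hit
2 -> hit
1 -> hit
7 -> fault, evict 3, frames (9 2 1 7)
0 -> fault, evict 9, frames (2 1 7 0)
4 -> fault, evict 2, frames (1 7 0 4)
7 -> hit
9 -> fault, evict 1, frames (0 4 7 9)
Page faults: 8.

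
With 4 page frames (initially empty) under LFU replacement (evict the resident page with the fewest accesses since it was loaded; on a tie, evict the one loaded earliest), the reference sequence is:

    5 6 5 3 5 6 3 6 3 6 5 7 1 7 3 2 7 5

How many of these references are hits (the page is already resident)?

10

5: miss, frames (5)
6: miss, frames (5 6)
5: hit
3: miss, frames (5 6 3)
5: hit
6: hit
3: hit
6: hit
3: hit
6: hit
5: hit
7: miss, frames (5 6 3 7)
1: miss, evict 7, frames (5 6 3 1)
7: miss, evict 1, frames (5 6 3 7)
3: hit
2: miss, evict 7, frames (5 6 3 2)
7: miss, evict 2, frames (5 6 3 7)
5: hit
Hits: 10.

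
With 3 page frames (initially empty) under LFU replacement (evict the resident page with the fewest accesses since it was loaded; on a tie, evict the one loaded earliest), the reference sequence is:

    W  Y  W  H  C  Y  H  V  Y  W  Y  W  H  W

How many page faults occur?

9

W -> miss, frames {W}
Y -> miss, frames {W,Y}
W -> hit
H -> miss, frames {W,Y,H}
C -> miss, evict Y, frames {W,H,C}
Y -> miss, evict H, frames {W,C,Y}
H -> miss, evict C, frames {W,Y,H}
V -> miss, evict Y, frames {W,H,V}
Y -> miss, evict H, frames {W,V,Y}
W -> hit
Y -> hit
W -> hit
H -> miss, evict V, frames {W,Y,H}
W -> hit
Page faults: 9.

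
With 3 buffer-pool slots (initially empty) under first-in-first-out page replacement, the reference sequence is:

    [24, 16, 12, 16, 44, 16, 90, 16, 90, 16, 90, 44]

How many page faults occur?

6

24 → miss, frames [24]
16 → miss, frames [24, 16]
12 → miss, frames [24, 16, 12]
16 → hit
44 → miss, evict 24, frames [16, 12, 44]
16 → hit
90 → miss, evict 16, frames [12, 44, 90]
16 → miss, evict 12, frames [44, 90, 16]
90 → hit
16 → hit
90 → hit
44 → hit
Page faults: 6.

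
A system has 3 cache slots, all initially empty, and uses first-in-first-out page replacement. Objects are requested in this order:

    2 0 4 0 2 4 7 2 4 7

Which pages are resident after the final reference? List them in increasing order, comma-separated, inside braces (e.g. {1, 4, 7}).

{2, 4, 7}

2 → fault, frames [2]
0 → fault, frames [2, 0]
4 → fault, frames [2, 0, 4]
0 → hit
2 → hit
4 → hit
7 → fault, evict 2, frames [0, 4, 7]
2 → fault, evict 0, frames [4, 7, 2]
4 → hit
7 → hit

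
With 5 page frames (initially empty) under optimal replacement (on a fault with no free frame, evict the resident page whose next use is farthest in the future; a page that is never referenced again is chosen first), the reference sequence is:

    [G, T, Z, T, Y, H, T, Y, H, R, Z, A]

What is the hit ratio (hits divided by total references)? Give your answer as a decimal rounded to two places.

G -> miss, frames (G)
T -> miss, frames (G T)
Z -> miss, frames (G T Z)
T -> hit
Y -> miss, frames (G T Z Y)
H -> miss, frames (G T Z Y H)
T -> hit
Y -> hit
H -> hit
R -> miss, evict H, frames (G T Z Y R)
Z -> hit
A -> miss, evict R, frames (G T Z Y A)
Hits: 5 of 12 references → 5/12 = 0.4167.

0.42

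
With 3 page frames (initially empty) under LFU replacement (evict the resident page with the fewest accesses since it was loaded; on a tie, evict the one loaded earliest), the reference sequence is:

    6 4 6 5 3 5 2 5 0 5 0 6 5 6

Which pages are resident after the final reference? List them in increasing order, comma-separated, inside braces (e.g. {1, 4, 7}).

{0, 5, 6}

6 -> fault, frames [6]
4 -> fault, frames [6, 4]
6 -> hit
5 -> fault, frames [6, 4, 5]
3 -> fault, evict 4, frames [6, 5, 3]
5 -> hit
2 -> fault, evict 3, frames [6, 5, 2]
5 -> hit
0 -> fault, evict 2, frames [6, 5, 0]
5 -> hit
0 -> hit
6 -> hit
5 -> hit
6 -> hit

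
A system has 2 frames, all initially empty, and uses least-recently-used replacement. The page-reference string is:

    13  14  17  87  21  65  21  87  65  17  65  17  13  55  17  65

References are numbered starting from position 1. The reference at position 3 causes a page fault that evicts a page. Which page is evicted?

13

pos 1: 13 → fault, frames [13]
pos 2: 14 → fault, frames [13, 14]
pos 3: 17 → fault, evict 13, frames [14, 17]
At position 3, page 13 is evicted.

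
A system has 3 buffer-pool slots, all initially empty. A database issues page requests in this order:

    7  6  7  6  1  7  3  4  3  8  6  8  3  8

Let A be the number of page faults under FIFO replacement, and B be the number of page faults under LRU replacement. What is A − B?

1

Under FIFO: F F . . F . F F . F F . F . → 8 faults.
Under LRU: F F . . F . F F . F F . . . → 7 faults.
A − B = 8 − 7 = 1.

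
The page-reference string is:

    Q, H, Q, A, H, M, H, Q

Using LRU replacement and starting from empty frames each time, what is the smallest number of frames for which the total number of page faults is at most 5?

3

f=1: 8 faults
f=2: 6 faults
f=3: 5 faults
f=4: 4 faults
Smallest f with faults ≤ 5 is 3.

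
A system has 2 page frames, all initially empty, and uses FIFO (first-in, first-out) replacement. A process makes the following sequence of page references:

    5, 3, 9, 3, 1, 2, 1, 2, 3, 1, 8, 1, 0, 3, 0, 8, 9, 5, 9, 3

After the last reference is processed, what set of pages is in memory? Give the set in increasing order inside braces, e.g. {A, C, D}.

{3, 5}

5: miss, frames [5]
3: miss, frames [5, 3]
9: miss, evict 5, frames [3, 9]
3: hit
1: miss, evict 3, frames [9, 1]
2: miss, evict 9, frames [1, 2]
1: hit
2: hit
3: miss, evict 1, frames [2, 3]
1: miss, evict 2, frames [3, 1]
8: miss, evict 3, frames [1, 8]
1: hit
0: miss, evict 1, frames [8, 0]
3: miss, evict 8, frames [0, 3]
0: hit
8: miss, evict 0, frames [3, 8]
9: miss, evict 3, frames [8, 9]
5: miss, evict 8, frames [9, 5]
9: hit
3: miss, evict 9, frames [5, 3]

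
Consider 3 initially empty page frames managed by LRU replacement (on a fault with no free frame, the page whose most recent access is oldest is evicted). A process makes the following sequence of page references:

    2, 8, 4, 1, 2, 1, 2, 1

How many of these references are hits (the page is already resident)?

3

2: miss, frames (2)
8: miss, frames (2 8)
4: miss, frames (2 8 4)
1: miss, evict 2, frames (8 4 1)
2: miss, evict 8, frames (4 1 2)
1: hit
2: hit
1: hit
Hits: 3.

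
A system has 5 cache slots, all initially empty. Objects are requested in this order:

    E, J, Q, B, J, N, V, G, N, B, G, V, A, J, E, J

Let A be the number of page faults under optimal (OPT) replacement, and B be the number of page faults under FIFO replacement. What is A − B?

-1

Under OPT: F F F F . F F F . . . . F . F . → 9 faults.
Under FIFO: F F F F . F F F . . . . F F F . → 10 faults.
A − B = 9 − 10 = -1.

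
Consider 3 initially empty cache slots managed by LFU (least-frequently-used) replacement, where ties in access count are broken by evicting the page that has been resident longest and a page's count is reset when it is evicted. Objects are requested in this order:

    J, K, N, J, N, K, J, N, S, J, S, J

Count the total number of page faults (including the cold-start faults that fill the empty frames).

J -> miss, frames (J)
K -> miss, frames (J K)
N -> miss, frames (J K N)
J -> hit
N -> hit
K -> hit
J -> hit
N -> hit
S -> miss, evict K, frames (J N S)
J -> hit
S -> hit
J -> hit
Page faults: 4.

4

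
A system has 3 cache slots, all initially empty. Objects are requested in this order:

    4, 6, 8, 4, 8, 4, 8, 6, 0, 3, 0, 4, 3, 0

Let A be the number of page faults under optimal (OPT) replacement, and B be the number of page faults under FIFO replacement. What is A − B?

Under OPT: F F F . . . . . F F . . . . → 5 faults.
Under FIFO: F F F . . . . . F F . F . . → 6 faults.
A − B = 5 − 6 = -1.

-1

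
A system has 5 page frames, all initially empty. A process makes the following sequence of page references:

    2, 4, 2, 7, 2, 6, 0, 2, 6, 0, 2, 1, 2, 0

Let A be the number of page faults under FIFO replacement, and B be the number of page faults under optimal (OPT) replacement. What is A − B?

Under FIFO: F F . F . F F . . . . F F . → 7 faults.
Under OPT: F F . F . F F . . . . F . . → 6 faults.
A − B = 7 − 6 = 1.

1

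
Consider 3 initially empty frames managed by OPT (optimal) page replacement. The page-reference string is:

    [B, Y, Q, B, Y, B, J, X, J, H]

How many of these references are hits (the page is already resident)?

B: miss, frames (B)
Y: miss, frames (B Y)
Q: miss, frames (B Y Q)
B: hit
Y: hit
B: hit
J: miss, evict Q, frames (B Y J)
X: miss, evict Y, frames (B J X)
J: hit
H: miss, evict X, frames (B J H)
Hits: 4.

4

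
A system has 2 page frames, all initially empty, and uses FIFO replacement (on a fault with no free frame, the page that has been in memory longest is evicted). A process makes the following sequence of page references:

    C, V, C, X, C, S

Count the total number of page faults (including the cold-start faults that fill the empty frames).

5

C -> miss, frames (C)
V -> miss, frames (C V)
C -> hit
X -> miss, evict C, frames (V X)
C -> miss, evict V, frames (X C)
S -> miss, evict X, frames (C S)
Page faults: 5.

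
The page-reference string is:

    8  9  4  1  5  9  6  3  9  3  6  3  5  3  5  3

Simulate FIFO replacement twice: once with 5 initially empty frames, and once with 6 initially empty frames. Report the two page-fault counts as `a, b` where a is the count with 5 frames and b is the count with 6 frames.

5 frames: F F F F F . F F F . . . . . . . → 8 faults.
6 frames: F F F F F . F F . . . . . . . . → 7 faults.
7 < 8: adding a frame reduced faults, as is typical.

8, 7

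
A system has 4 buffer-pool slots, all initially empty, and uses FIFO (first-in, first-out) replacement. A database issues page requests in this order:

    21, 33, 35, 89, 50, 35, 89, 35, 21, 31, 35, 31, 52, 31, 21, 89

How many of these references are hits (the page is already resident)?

21: fault, frames [21]
33: fault, frames [21, 33]
35: fault, frames [21, 33, 35]
89: fault, frames [21, 33, 35, 89]
50: fault, evict 21, frames [33, 35, 89, 50]
35: hit
89: hit
35: hit
21: fault, evict 33, frames [35, 89, 50, 21]
31: fault, evict 35, frames [89, 50, 21, 31]
35: fault, evict 89, frames [50, 21, 31, 35]
31: hit
52: fault, evict 50, frames [21, 31, 35, 52]
31: hit
21: hit
89: fault, evict 21, frames [31, 35, 52, 89]
Hits: 6.

6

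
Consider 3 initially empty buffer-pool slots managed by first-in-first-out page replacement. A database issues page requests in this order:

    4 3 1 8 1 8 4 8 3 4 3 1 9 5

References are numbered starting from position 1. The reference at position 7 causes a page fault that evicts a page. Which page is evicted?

3

pos 1: 4: miss, frames [4]
pos 2: 3: miss, frames [4, 3]
pos 3: 1: miss, frames [4, 3, 1]
pos 4: 8: miss, evict 4, frames [3, 1, 8]
pos 5: 1: hit
pos 6: 8: hit
pos 7: 4: miss, evict 3, frames [1, 8, 4]
At position 7, page 3 is evicted.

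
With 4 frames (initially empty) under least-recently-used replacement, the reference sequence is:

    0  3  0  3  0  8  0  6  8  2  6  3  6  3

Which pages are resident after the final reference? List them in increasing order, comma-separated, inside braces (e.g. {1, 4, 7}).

{2, 3, 6, 8}

0 → miss, frames [0]
3 → miss, frames [0, 3]
0 → hit
3 → hit
0 → hit
8 → miss, frames [3, 0, 8]
0 → hit
6 → miss, frames [3, 8, 0, 6]
8 → hit
2 → miss, evict 3, frames [0, 6, 8, 2]
6 → hit
3 → miss, evict 0, frames [8, 2, 6, 3]
6 → hit
3 → hit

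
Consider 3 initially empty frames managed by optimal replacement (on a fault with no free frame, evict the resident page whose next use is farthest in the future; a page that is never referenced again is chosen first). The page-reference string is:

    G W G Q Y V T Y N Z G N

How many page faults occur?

G: miss, frames {G}
W: miss, frames {G,W}
G: hit
Q: miss, frames {G,W,Q}
Y: miss, evict Q, frames {G,W,Y}
V: miss, evict W, frames {G,Y,V}
T: miss, evict V, frames {G,Y,T}
Y: hit
N: miss, evict T, frames {G,Y,N}
Z: miss, evict Y, frames {G,N,Z}
G: hit
N: hit
Page faults: 8.

8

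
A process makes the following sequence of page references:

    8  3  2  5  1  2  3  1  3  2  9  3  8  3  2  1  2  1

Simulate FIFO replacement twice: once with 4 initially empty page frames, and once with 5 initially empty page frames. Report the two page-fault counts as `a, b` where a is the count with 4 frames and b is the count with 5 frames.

10, 9

4 frames: F F F F F . . . . . F F F . F F . . → 10 faults.
5 frames: F F F F F . . . . . F . F F F . . . → 9 faults.
9 < 10: adding a frame reduced faults, as is typical.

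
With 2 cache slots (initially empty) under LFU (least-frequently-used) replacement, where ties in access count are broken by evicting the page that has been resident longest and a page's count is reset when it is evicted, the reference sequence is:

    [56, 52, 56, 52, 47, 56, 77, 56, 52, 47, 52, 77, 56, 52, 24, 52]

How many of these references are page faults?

56 → miss, frames {56}
52 → miss, frames {56,52}
56 → hit
52 → hit
47 → miss, evict 56, frames {52,47}
56 → miss, evict 47, frames {52,56}
77 → miss, evict 56, frames {52,77}
56 → miss, evict 77, frames {52,56}
52 → hit
47 → miss, evict 56, frames {52,47}
52 → hit
77 → miss, evict 47, frames {52,77}
56 → miss, evict 77, frames {52,56}
52 → hit
24 → miss, evict 56, frames {52,24}
52 → hit
Page faults: 10.

10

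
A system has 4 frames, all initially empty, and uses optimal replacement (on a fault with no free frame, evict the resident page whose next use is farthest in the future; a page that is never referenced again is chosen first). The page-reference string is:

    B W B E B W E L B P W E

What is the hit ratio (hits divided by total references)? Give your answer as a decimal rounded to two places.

B → fault, frames [B]
W → fault, frames [B, W]
B → hit
E → fault, frames [B, W, E]
B → hit
W → hit
E → hit
L → fault, frames [B, W, E, L]
B → hit
P → fault, evict L, frames [B, W, E, P]
W → hit
E → hit
Hits: 7 of 12 references → 7/12 = 0.5833.

0.58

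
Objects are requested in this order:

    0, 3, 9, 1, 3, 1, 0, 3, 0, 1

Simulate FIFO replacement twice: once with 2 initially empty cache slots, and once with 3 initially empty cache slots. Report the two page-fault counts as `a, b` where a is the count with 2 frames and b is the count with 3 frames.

7, 6

2 frames: F F F F F . F . . F → 7 faults.
3 frames: F F F F . . F F . . → 6 faults.
6 < 7: adding a frame reduced faults, as is typical.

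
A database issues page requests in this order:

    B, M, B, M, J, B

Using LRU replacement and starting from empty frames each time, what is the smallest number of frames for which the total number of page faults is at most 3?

f=1: 6 faults
f=2: 4 faults
f=3: 3 faults
Smallest f with faults ≤ 3 is 3.

3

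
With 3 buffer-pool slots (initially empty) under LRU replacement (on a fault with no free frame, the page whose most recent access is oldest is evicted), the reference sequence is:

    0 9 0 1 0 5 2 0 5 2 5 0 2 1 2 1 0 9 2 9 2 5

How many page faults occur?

0 → fault, frames (0)
9 → fault, frames (0 9)
0 → hit
1 → fault, frames (9 0 1)
0 → hit
5 → fault, evict 9, frames (1 0 5)
2 → fault, evict 1, frames (0 5 2)
0 → hit
5 → hit
2 → hit
5 → hit
0 → hit
2 → hit
1 → fault, evict 5, frames (0 2 1)
2 → hit
1 → hit
0 → hit
9 → fault, evict 2, frames (1 0 9)
2 → fault, evict 1, frames (0 9 2)
9 → hit
2 → hit
5 → fault, evict 0, frames (9 2 5)
Page faults: 9.

9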